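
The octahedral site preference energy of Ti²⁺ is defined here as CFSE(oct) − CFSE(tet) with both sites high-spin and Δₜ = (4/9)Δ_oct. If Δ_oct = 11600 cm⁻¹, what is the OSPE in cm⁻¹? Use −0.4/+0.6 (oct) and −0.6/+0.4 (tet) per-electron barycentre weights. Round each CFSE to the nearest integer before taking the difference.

Ti²⁺: group 4, so d-count = 4 − 2 = 2.
In an octahedral site d² (HS) is t₂g² eg⁰, giving CFSE(oct) = -0.8Δ_oct = -9280 cm⁻¹.
In a tetrahedral site the filling is e² t₂⁰: CFSE(tet) = -1.2Δₜ = -1.2 × (4/9)(11600) = -6187 cm⁻¹.
OSPE = -9280 − (-6187) = -3093 cm⁻¹.

-3093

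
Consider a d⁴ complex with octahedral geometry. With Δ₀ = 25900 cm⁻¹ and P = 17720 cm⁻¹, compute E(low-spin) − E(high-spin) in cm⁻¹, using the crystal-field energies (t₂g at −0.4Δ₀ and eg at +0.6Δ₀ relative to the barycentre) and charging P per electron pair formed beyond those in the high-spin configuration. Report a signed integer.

High-spin d⁴ fills as t₂g³ eg¹ with CFSE 3(−0.4) + 1(+0.6) = -0.6Δ₀ = -15540 cm⁻¹.
For low-spin the configuration is t₂g⁴ eg⁰: orbital energy -1.6 × 25900 = -41440 cm⁻¹, and 1 additional pair relative to high-spin adds 17720 cm⁻¹, giving -23720 cm⁻¹.
Thus E(LS) − E(HS) = -8180 cm⁻¹.

-8180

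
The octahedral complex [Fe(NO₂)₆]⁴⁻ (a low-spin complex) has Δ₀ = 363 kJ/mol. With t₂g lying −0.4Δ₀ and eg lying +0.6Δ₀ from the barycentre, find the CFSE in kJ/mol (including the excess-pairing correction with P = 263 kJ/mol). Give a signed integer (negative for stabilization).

Each NO₂⁻ contributes -1; 6 × (-1) = -6. With overall charge -4, Fe is in the +2 oxidation state.
Fe²⁺: group 8, so d-count = 8 − 2 = 6.
Configuration: t₂g⁶ eg⁰.
The orbital stabilization is -2.4Δ₀ = -2.4 × 363 = -871 kJ/mol.
Pairing penalty: 3 pairs vs 1 in the high-spin reference → 2 extra × P = 526 kJ/mol.
Combining: -871 + 526 = -345 kJ/mol.

-345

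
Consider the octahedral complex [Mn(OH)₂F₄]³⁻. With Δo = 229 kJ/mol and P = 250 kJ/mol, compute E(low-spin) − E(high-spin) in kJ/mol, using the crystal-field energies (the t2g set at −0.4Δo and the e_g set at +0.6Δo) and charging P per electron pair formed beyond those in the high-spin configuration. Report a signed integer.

Ligand charges: 2×(-1) from OH⁻ and 4×(-1) from F⁻ sum to -6; with overall charge -3, Mn is +3.
Mn³⁺: group 7, so d-count = 7 − 3 = 4.
High-spin: t2g^3 e_g^1, CFSE = -0.6Δo = -137 kJ/mol.
Low-spin: t2g^4 e_g^0, orbital CFSE = -1.6Δo = -366 kJ/mol; plus 1 excess pair × P = +250 kJ/mol; total -116 kJ/mol.
Thus E(LS) − E(HS) = 21 kJ/mol.

21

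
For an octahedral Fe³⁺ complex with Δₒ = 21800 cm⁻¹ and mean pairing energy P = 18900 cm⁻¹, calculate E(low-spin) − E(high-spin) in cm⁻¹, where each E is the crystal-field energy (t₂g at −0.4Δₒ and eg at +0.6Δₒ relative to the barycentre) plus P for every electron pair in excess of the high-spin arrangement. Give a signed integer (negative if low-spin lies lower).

Fe³⁺: group 8, so d-count = 8 − 3 = 5.
High-spin d⁵ fills as t₂g³ eg² with CFSE 3(−0.4) + 2(+0.6) = 0.0Δₒ = 0 cm⁻¹.
Low-spin: t₂g⁵ eg⁰, orbital CFSE = -2.0Δₒ = -43600 cm⁻¹; plus 2 excess pairs × P = +37800 cm⁻¹; total -5800 cm⁻¹.
E(LS) − E(HS) = -5800 − (0) = -5800 cm⁻¹.

-5800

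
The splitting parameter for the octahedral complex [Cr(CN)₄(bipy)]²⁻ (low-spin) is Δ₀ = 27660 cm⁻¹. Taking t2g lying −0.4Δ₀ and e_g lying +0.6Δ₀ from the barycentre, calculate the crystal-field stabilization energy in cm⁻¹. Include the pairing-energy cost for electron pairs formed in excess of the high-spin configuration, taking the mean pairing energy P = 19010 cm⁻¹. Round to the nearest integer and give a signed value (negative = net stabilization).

-25246

Ligand charges: 4×(-1) from CN⁻ and 1×(+0) from bipy sum to -4; with overall charge -2, Cr is +2.
Cr sits in group 6; removing 2 electrons leaves Cr²⁺ with 6 − 2 = 4 d electrons.
The d⁴ electrons fill as t2g^4 e_g^0.
The orbital stabilization is -1.6Δ₀ = -1.6 × 27660 = -44256 cm⁻¹.
Relative to high-spin t2g^3 e_g^1 (0 paired), the low-spin configuration has 1 additional pair, contributing +1 × 19010 = +19010 cm⁻¹.
Overall CFSE = -44256 + 19010 = -25246 cm⁻¹.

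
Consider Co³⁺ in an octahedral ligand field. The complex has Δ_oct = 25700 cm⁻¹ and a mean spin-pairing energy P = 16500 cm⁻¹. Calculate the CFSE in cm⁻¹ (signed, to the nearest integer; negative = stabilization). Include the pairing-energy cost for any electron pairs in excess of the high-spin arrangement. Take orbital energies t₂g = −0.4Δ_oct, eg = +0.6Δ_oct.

Co³⁺: group 9, so d-count = 9 − 3 = 6.
Here Δ_oct > P (25700 > 16500), so the low-spin state is favoured.
Filling d⁶ accordingly: t₂g⁶ eg⁰.
Orbital CFSE = -2.4Δ_oct = -2.4 × 25700 = -61680 cm⁻¹.
Excess pairs vs high-spin: 3 − 1 = 2; pairing cost = +33000 cm⁻¹.
Net CFSE = -61680 + 33000 = -28680 cm⁻¹.

-28680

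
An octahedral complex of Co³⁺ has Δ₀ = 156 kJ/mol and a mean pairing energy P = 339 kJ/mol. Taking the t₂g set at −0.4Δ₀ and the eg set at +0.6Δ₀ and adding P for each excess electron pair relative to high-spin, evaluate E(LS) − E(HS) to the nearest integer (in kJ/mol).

Co is in group 9, so Co³⁺ is d⁶ (9 − 3 = 6).
High-spin: t₂g⁴ eg², CFSE = -0.4Δ₀ = -62 kJ/mol.
Low-spin: t₂g⁶ eg⁰, orbital CFSE = -2.4Δ₀ = -374 kJ/mol; plus 2 excess pairs × P = +678 kJ/mol; total 304 kJ/mol.
E(LS) − E(HS) = 304 − (-62) = 366 kJ/mol.

366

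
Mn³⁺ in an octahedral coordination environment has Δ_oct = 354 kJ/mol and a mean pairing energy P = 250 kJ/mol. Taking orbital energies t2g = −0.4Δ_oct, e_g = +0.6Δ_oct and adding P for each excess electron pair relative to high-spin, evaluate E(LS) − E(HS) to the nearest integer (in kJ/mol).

-104

Mn³⁺: group 7, so d-count = 7 − 3 = 4.
High-spin: t2g^3 e_g^1, CFSE = -0.6Δ_oct = -212 kJ/mol.
Low-spin: t2g^4 e_g^0, orbital CFSE = -1.6Δ_oct = -566 kJ/mol; plus 1 excess pair × P = +250 kJ/mol; total -316 kJ/mol.
The difference is -316 − (-212) = -104 kJ/mol, so low-spin lies lower.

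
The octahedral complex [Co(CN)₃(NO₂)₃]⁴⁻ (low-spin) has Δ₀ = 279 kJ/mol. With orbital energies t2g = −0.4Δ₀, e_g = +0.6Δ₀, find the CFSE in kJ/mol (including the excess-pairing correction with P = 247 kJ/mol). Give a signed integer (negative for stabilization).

-255

Ligand charges: 3×(-1) from CN⁻ and 3×(-1) from NO₂⁻ sum to -6; with overall charge -4, Co is +2.
Co²⁺: group 9, so d-count = 9 − 2 = 7.
Electron filling gives t2g^6 e_g^1.
The orbital stabilization is -1.8Δ₀ = -1.8 × 279 = -502 kJ/mol.
Pairing penalty: 3 pairs vs 2 in the high-spin reference → 1 extra × P = 247 kJ/mol.
Combining: -502 + 247 = -255 kJ/mol.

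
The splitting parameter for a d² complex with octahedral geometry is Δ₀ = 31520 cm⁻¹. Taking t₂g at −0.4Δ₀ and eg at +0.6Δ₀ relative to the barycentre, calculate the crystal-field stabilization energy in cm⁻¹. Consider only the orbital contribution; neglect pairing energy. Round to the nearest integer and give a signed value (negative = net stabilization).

-25216

Configuration: t₂g² eg⁰.
CFSE(orbital) = 2×(-0.4Δ₀) + 0×(0.6Δ₀) = -0.8Δ₀; with Δ₀ = 31520 cm⁻¹ that is -25216 cm⁻¹.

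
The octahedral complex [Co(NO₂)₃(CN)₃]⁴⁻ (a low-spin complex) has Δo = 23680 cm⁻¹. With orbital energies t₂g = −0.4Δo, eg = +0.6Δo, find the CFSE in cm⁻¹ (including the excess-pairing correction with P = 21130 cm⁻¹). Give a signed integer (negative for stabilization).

-21494

Ligand charges: 3×(-1) from NO₂⁻ and 3×(-1) from CN⁻ sum to -6; with overall charge -4, Co is +2.
Group 9 minus oxidation state +2 gives a d⁷ configuration for Co²⁺.
The d⁷ electrons fill as t₂g⁶ eg¹.
The orbital stabilization is -1.8Δo = -1.8 × 23680 = -42624 cm⁻¹.
Pairing penalty: 3 pairs vs 2 in the high-spin reference → 1 extra × P = 21130 cm⁻¹.
Combining: -42624 + 21130 = -21494 cm⁻¹.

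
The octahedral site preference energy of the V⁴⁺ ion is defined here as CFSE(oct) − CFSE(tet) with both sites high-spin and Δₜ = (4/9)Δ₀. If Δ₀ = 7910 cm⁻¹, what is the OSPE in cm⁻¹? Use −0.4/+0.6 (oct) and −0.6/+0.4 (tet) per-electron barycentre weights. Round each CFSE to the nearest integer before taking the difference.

-1055

V⁴⁺: group 5, so d-count = 5 − 4 = 1.
In an octahedral site d¹ (HS) is t2g^1 e_g^0, giving CFSE(oct) = -0.4Δ₀ = -3164 cm⁻¹.
Tetrahedral: e^1 t2^0, CFSE = 1(−0.6) + 0(+0.4) = -0.6Δₜ = -0.6 × (4/9) × 7910 = -2109 cm⁻¹.
OSPE = -3164 − (-2109) = -1055 cm⁻¹.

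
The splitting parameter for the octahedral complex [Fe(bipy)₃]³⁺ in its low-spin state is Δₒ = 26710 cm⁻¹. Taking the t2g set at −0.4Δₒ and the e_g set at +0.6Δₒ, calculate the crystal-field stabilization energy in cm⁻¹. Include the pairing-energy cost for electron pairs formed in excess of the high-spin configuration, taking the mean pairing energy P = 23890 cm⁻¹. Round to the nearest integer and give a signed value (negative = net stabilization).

-5640

bipy is neutral, so the +3 overall charge sits on Fe: oxidation state +3.
Group 8 minus oxidation state +3 gives a d⁵ configuration for Fe³⁺.
The d⁵ electrons fill as t2g^5 e_g^0.
Orbital CFSE = 5(-0.4) + 0(0.6) = -2.0Δₒ = -2.0 × 26710 = -53420 cm⁻¹.
Pairing penalty: 2 pairs vs 0 in the high-spin reference → 2 extra × P = 47780 cm⁻¹.
Combining: -53420 + 47780 = -5640 cm⁻¹.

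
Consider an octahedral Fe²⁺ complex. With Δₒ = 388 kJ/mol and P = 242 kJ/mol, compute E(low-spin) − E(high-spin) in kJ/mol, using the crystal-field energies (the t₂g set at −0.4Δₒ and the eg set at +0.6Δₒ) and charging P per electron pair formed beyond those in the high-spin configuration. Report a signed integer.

-292

Fe sits in group 8; removing 2 electrons leaves Fe²⁺ with 8 − 2 = 6 d electrons.
High-spin: t₂g⁴ eg², CFSE = -0.4Δₒ = -155 kJ/mol.
Low-spin t₂g⁶ eg⁰ gives -2.4Δₒ = -931 kJ/mol, but forming 2 extra pairs costs 2P = 484 kJ/mol, so E(LS) = -931 + 484 = -447 kJ/mol.
E(LS) − E(HS) = -447 − (-155) = -292 kJ/mol.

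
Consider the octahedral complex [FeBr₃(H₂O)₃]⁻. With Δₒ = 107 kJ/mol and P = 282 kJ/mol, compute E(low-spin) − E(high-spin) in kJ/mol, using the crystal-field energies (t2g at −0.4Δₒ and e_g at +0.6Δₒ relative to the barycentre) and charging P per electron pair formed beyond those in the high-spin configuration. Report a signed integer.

350

Ligand charges: 3×(-1) from Br⁻ and 3×(+0) from H₂O sum to -3; with overall charge -1, Fe is +2.
Fe is in group 8, so Fe²⁺ is d⁶ (8 − 2 = 6).
In the high-spin limit (t2g^4 e_g^2) the orbital term is -0.4Δₒ = -43 kJ/mol, with no excess pairing.
Low-spin: t2g^6 e_g^0, orbital CFSE = -2.4Δₒ = -257 kJ/mol; plus 2 excess pairs × P = +564 kJ/mol; total 307 kJ/mol.
Thus E(LS) − E(HS) = 350 kJ/mol.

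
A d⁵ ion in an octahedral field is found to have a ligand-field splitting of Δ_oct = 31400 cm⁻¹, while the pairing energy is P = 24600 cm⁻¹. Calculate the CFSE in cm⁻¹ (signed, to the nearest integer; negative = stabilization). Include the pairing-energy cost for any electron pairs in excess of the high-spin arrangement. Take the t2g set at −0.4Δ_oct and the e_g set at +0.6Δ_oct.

With Δ_oct > P the complex is low-spin.
Filling d⁵ accordingly: t2g^5 e_g^0.
Orbital CFSE = -2.0Δ_oct = -2.0 × 31400 = -62800 cm⁻¹.
Excess pairs vs high-spin: 2 − 0 = 2; pairing cost = +49200 cm⁻¹.
Net CFSE = -62800 + 49200 = -13600 cm⁻¹.

-13600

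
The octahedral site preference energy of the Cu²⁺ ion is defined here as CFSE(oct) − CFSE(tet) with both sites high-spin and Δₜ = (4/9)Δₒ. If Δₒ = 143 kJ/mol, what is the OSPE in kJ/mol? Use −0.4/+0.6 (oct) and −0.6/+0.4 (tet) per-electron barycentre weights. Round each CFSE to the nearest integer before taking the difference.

-61

Cu is in group 11, so Cu²⁺ is d⁹ (11 − 2 = 9).
Octahedral high-spin t₂g⁶ eg³: CFSE = -0.6 × 143 = -86 kJ/mol.
Tetrahedral: e⁴ t₂⁵, CFSE = 4(−0.6) + 5(+0.4) = -0.4Δₜ = -0.4 × (4/9) × 143 = -25 kJ/mol.
Subtracting, OSPE = -86 − (-25) = -61 kJ/mol.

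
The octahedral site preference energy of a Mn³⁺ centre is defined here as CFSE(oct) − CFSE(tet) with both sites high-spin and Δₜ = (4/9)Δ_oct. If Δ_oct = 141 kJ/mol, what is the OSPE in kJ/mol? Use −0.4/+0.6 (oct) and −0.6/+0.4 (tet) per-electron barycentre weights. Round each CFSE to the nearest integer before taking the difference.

Mn sits in group 7; removing 3 electrons leaves Mn³⁺ with 7 − 3 = 4 d electrons.
Octahedral high-spin t2g^3 e_g^1: CFSE = -0.6 × 141 = -85 kJ/mol.
In a tetrahedral site the filling is e^2 t2^2: CFSE(tet) = -0.4Δₜ = -0.4 × (4/9)(141) = -25 kJ/mol.
OSPE = CFSE(oct) − CFSE(tet) = -85 − (-25) = -60 kJ/mol.

-60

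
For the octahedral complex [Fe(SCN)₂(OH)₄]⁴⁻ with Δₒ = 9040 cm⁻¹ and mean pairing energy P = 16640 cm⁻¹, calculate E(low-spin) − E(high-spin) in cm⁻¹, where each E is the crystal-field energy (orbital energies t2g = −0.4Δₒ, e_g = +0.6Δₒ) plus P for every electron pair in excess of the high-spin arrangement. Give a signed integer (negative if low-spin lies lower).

Ligand charges: 2×(-1) from SCN⁻ and 4×(-1) from OH⁻ sum to -6; with overall charge -4, Fe is +2.
Fe is in group 8, so Fe²⁺ is d⁶ (8 − 2 = 6).
High-spin d⁶ fills as t2g^4 e_g^2 with CFSE 4(−0.4) + 2(+0.6) = -0.4Δₒ = -3616 cm⁻¹.
Low-spin: t2g^6 e_g^0, orbital CFSE = -2.4Δₒ = -21696 cm⁻¹; plus 2 excess pairs × P = +33280 cm⁻¹; total 11584 cm⁻¹.
The difference is 11584 − (-3616) = 15200 cm⁻¹, so high-spin lies lower.

15200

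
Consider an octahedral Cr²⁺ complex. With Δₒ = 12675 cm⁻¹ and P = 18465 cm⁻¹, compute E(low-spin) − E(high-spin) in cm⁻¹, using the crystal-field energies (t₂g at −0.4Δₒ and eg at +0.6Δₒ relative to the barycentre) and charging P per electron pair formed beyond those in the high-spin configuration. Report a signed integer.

5790

Cr²⁺: group 6, so d-count = 6 − 2 = 4.
In the high-spin limit (t₂g³ eg¹) the orbital term is -0.6Δₒ = -7605 cm⁻¹, with no excess pairing.
Low-spin t₂g⁴ eg⁰ gives -1.6Δₒ = -20280 cm⁻¹, but forming 1 extra pair costs 1P = 18465 cm⁻¹, so E(LS) = -20280 + 18465 = -1815 cm⁻¹.
E(LS) − E(HS) = -1815 − (-7605) = 5790 cm⁻¹.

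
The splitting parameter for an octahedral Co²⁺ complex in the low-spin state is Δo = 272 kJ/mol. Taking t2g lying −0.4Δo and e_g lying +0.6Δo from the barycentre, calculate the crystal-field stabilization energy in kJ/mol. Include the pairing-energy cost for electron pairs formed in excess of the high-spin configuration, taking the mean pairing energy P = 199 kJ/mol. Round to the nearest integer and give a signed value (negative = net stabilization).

Co sits in group 9; removing 2 electrons leaves Co²⁺ with 9 − 2 = 7 d electrons.
Configuration: t2g^6 e_g^1.
The orbital stabilization is -1.8Δo = -1.8 × 272 = -490 kJ/mol.
Relative to high-spin t2g^5 e_g^2 (2 paired), the low-spin configuration has 1 additional pair, contributing +1 × 199 = +199 kJ/mol.
Net CFSE = -490 + 199 = -291 kJ/mol.

-291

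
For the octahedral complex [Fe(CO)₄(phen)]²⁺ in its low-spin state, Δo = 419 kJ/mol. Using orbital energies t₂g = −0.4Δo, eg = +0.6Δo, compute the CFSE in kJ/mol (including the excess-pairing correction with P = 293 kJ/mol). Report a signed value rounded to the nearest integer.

-420

Ligand charges: 4×(+0) from CO and 1×(+0) from phen sum to +0; with overall charge +2, Fe is +2.
Fe sits in group 8; removing 2 electrons leaves Fe²⁺ with 8 − 2 = 6 d electrons.
The d⁶ electrons fill as t₂g⁶ eg⁰.
CFSE(orbital) = 6×(-0.4Δo) + 0×(0.6Δo) = -2.4Δo; with Δo = 419 kJ/mol that is -1006 kJ/mol.
High-spin d⁶ would be t₂g⁴ eg² with 1 pair; low-spin has 3, so 2 excess pairs cost +2P = +586 kJ/mol.
Net CFSE = -1006 + 586 = -420 kJ/mol.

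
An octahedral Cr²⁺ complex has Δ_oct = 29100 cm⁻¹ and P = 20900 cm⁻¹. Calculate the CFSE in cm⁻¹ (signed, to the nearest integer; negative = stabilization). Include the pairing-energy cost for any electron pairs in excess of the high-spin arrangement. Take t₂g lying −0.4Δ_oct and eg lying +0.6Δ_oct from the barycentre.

Cr sits in group 6; removing 2 electrons leaves Cr²⁺ with 6 − 2 = 4 d electrons.
Since Δ_oct = 29100 cm⁻¹ > P = 20900 cm⁻¹, the complex adopts the low-spin configuration.
That gives t₂g⁴ eg⁰.
Orbital CFSE = -1.6Δ_oct = -1.6 × 29100 = -46560 cm⁻¹.
Excess pairs vs high-spin: 1 − 0 = 1; pairing cost = +20900 cm⁻¹.
Net CFSE = -46560 + 20900 = -25660 cm⁻¹.

-25660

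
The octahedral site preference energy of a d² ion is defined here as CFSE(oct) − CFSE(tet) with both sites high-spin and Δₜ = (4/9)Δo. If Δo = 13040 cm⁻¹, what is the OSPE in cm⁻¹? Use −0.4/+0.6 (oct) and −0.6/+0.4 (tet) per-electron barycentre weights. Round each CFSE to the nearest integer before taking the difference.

Octahedral high-spin t2g^2 e_g^0: CFSE = -0.8 × 13040 = -10432 cm⁻¹.
Tetrahedral: e^2 t2^0, CFSE = 2(−0.6) + 0(+0.4) = -1.2Δₜ = -1.2 × (4/9) × 13040 = -6955 cm⁻¹.
OSPE = -10432 − (-6955) = -3477 cm⁻¹.

-3477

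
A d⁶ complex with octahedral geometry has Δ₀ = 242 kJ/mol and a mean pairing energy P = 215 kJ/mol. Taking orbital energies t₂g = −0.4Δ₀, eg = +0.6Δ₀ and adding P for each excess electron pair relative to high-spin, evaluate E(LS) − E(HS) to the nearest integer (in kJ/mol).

In the high-spin limit (t₂g⁴ eg²) the orbital term is -0.4Δ₀ = -97 kJ/mol, with no excess pairing.
For low-spin the configuration is t₂g⁶ eg⁰: orbital energy -2.4 × 242 = -581 kJ/mol, and 2 additional pairs relative to high-spin add 430 kJ/mol, giving -151 kJ/mol.
E(LS) − E(HS) = -151 − (-97) = -54 kJ/mol.

-54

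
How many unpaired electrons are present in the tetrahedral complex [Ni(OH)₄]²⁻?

Each OH⁻ contributes -1; 4 × (-1) = -4. With overall charge -2, Ni is in the +2 oxidation state.
Ni is in group 10, so Ni²⁺ is d⁸ (10 − 2 = 8).
Tetrahedral splitting is small, so the complex is high-spin.
Configuration: e⁴ t₂⁴, giving 2 unpaired electrons.

2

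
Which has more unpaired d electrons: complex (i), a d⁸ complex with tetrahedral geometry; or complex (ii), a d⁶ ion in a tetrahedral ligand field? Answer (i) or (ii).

(ii)

(i): Tetrahedral splitting is small, so the complex is high-spin; e⁴ t₂⁴ → 2 unpaired.
(ii): Tetrahedral splitting is small, so the complex is high-spin; e^3 t2^3 → 4 unpaired.
So (ii) has more unpaired electrons.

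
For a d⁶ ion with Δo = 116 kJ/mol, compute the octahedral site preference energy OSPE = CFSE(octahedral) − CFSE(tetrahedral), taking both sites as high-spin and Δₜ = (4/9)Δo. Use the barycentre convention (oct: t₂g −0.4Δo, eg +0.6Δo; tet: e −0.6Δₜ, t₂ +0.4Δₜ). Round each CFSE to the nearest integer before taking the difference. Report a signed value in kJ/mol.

-15

Octahedral high-spin t₂g⁴ eg²: CFSE = -0.4 × 116 = -46 kJ/mol.
In a tetrahedral site the filling is e³ t₂³: CFSE(tet) = -0.6Δₜ = -0.6 × (4/9)(116) = -31 kJ/mol.
Subtracting, OSPE = -46 − (-31) = -15 kJ/mol.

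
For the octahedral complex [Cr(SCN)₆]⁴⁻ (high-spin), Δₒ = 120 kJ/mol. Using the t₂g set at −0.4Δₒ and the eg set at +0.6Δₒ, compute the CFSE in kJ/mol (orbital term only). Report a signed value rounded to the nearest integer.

Each SCN⁻ contributes -1; 6 × (-1) = -6. With overall charge -4, Cr is in the +2 oxidation state.
Cr is in group 6, so Cr²⁺ is d⁴ (6 − 2 = 4).
The d⁴ electrons fill as t₂g³ eg¹.
CFSE(orbital) = 3×(-0.4Δₒ) + 1×(0.6Δₒ) = -0.6Δₒ; with Δₒ = 120 kJ/mol that is -72 kJ/mol.

-72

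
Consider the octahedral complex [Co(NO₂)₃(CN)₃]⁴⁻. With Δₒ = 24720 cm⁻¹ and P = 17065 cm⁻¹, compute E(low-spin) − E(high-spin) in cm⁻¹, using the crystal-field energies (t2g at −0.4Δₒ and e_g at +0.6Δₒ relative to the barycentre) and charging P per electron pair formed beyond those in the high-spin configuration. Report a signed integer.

-7655

Ligand charges: 3×(-1) from NO₂⁻ and 3×(-1) from CN⁻ sum to -6; with overall charge -4, Co is +2.
Co²⁺: group 9, so d-count = 9 − 2 = 7.
High-spin: t2g^5 e_g^2, CFSE = -0.8Δₒ = -19776 cm⁻¹.
Low-spin t2g^6 e_g^1 gives -1.8Δₒ = -44496 cm⁻¹, but forming 1 extra pair costs 1P = 17065 cm⁻¹, so E(LS) = -44496 + 17065 = -27431 cm⁻¹.
Thus E(LS) − E(HS) = -7655 cm⁻¹.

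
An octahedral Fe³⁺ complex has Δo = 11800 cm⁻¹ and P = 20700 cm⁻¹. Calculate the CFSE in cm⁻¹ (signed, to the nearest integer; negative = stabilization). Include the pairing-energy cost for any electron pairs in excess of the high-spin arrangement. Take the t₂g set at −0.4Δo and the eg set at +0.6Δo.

0

Fe is in group 8, so Fe³⁺ is d⁵ (8 − 3 = 5).
Δo < P, so pairing is avoided: the ground state is high-spin.
Configuration: t₂g³ eg².
Orbital CFSE = 0.0Δo = 0.0 × 11800 = 0 cm⁻¹.
High-spin has no excess pairs, so no pairing correction applies.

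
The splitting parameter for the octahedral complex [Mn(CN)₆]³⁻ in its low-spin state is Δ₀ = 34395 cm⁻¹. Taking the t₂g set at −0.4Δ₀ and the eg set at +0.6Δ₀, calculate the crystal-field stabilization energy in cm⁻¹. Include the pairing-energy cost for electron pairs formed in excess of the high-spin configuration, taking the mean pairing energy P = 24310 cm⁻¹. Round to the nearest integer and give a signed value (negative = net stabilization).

-30722

Each CN⁻ contributes -1; 6 × (-1) = -6. With overall charge -3, Mn is in the +3 oxidation state.
Group 7 minus oxidation state +3 gives a d⁴ configuration for Mn³⁺.
The d⁴ electrons fill as t₂g⁴ eg⁰.
CFSE(orbital) = 4×(-0.4Δ₀) + 0×(0.6Δ₀) = -1.6Δ₀; with Δ₀ = 34395 cm⁻¹ that is -55032 cm⁻¹.
Pairing penalty: 1 pair vs 0 in the high-spin reference → 1 extra × P = 24310 cm⁻¹.
Net CFSE = -55032 + 24310 = -30722 cm⁻¹.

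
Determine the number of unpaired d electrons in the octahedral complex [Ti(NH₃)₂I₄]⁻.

1

Ligand charges: 2×(+0) from NH₃ and 4×(-1) from I⁻ sum to -4; with overall charge -1, Ti is +3.
Ti³⁺: group 4, so d-count = 4 − 3 = 1.
Configuration: t2g^1 e_g^0, giving 1 unpaired electron.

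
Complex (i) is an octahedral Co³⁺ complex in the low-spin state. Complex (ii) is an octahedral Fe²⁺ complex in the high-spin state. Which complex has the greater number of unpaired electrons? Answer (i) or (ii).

(ii)

(i): Co sits in group 9; removing 3 electrons leaves Co³⁺ with 9 − 3 = 6 d electrons; t₂g⁶ eg⁰ → 0 unpaired.
(ii): Group 8 minus oxidation state +2 gives a d⁶ configuration for Fe²⁺; t2g^4 e_g^2 → 4 unpaired.
So (ii) has more unpaired electrons.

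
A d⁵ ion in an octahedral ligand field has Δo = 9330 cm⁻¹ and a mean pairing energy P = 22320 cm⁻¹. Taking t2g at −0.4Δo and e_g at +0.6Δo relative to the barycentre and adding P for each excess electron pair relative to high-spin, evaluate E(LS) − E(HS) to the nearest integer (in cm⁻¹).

25980

High-spin d⁵ fills as t2g^3 e_g^2 with CFSE 3(−0.4) + 2(+0.6) = 0.0Δo = 0 cm⁻¹.
Low-spin t2g^5 e_g^0 gives -2.0Δo = -18660 cm⁻¹, but forming 2 extra pairs costs 2P = 44640 cm⁻¹, so E(LS) = -18660 + 44640 = 25980 cm⁻¹.
The difference is 25980 − (0) = 25980 cm⁻¹, so high-spin lies lower.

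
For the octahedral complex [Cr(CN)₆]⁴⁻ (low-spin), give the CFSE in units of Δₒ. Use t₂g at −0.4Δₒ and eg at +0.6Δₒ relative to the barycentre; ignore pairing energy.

-1.6 Δₒ

Each CN⁻ contributes -1; 6 × (-1) = -6. With overall charge -4, Cr is in the +2 oxidation state.
Group 6 minus oxidation state +2 gives a d⁴ configuration for Cr²⁺.
Configuration: t₂g⁴ eg⁰.
CFSE = 4(-0.4Δₒ) + 0(0.6Δₒ) = -1.6Δₒ + 0.0Δₒ = -1.6Δₒ.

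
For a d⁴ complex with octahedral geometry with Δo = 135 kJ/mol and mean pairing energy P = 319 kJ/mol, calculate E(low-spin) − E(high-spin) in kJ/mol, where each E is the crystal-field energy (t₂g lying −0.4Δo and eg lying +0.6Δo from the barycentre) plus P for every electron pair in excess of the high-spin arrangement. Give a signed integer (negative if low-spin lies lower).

High-spin d⁴ fills as t₂g³ eg¹ with CFSE 3(−0.4) + 1(+0.6) = -0.6Δo = -81 kJ/mol.
Low-spin: t₂g⁴ eg⁰, orbital CFSE = -1.6Δo = -216 kJ/mol; plus 1 excess pair × P = +319 kJ/mol; total 103 kJ/mol.
E(LS) − E(HS) = 103 − (-81) = 184 kJ/mol.

184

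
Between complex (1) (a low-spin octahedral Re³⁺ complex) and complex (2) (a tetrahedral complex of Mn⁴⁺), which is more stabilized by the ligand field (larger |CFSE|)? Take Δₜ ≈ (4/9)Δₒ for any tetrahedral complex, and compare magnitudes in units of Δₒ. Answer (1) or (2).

(1)

(1): Re³⁺: group 7, so d-count = 7 − 3 = 4; t₂g⁴ eg⁰, CFSE = -1.6Δₒ.
(2): Mn is in group 7, so Mn⁴⁺ is d³ (7 − 4 = 3); Tetrahedral splitting is small, so the complex is high-spin; e² t₂¹, CFSE = -0.8Δₜ ≈ -0.36Δₒ.
So (1) has the larger |CFSE|.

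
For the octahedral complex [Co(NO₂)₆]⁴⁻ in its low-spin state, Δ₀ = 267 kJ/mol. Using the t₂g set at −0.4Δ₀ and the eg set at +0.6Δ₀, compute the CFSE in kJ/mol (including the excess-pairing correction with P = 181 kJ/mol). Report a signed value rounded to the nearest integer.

-300

Each NO₂⁻ contributes -1; 6 × (-1) = -6. With overall charge -4, Co is in the +2 oxidation state.
Group 9 minus oxidation state +2 gives a d⁷ configuration for Co²⁺.
The d⁷ electrons fill as t₂g⁶ eg¹.
Orbital CFSE = 6(-0.4) + 1(0.6) = -1.8Δ₀ = -1.8 × 267 = -481 kJ/mol.
Relative to high-spin t₂g⁵ eg² (2 paired), the low-spin configuration has 1 additional pair, contributing +1 × 181 = +181 kJ/mol.
Overall CFSE = -481 + 181 = -300 kJ/mol.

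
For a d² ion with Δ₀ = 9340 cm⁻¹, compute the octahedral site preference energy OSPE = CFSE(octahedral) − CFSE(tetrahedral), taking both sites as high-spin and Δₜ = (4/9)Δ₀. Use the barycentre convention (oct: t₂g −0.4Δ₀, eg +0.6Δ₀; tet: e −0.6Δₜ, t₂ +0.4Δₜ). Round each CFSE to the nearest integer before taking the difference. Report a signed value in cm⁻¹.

-2491

In an octahedral site d² (HS) is t₂g² eg⁰, giving CFSE(oct) = -0.8Δ₀ = -7472 cm⁻¹.
Tetrahedral: e² t₂⁰, CFSE = 2(−0.6) + 0(+0.4) = -1.2Δₜ = -1.2 × (4/9) × 9340 = -4981 cm⁻¹.
OSPE = CFSE(oct) − CFSE(tet) = -7472 − (-4981) = -2491 cm⁻¹.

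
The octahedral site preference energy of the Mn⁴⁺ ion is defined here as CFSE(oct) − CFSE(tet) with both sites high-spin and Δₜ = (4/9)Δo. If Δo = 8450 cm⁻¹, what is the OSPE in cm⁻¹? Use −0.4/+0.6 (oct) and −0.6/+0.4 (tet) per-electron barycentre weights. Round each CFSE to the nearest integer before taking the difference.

-7136

Mn sits in group 7; removing 4 electrons leaves Mn⁴⁺ with 7 − 4 = 3 d electrons.
Octahedral high-spin t₂g³ eg⁰: CFSE = -1.2 × 8450 = -10140 cm⁻¹.
In a tetrahedral site the filling is e² t₂¹: CFSE(tet) = -0.8Δₜ = -0.8 × (4/9)(8450) = -3004 cm⁻¹.
OSPE = -10140 − (-3004) = -7136 cm⁻¹.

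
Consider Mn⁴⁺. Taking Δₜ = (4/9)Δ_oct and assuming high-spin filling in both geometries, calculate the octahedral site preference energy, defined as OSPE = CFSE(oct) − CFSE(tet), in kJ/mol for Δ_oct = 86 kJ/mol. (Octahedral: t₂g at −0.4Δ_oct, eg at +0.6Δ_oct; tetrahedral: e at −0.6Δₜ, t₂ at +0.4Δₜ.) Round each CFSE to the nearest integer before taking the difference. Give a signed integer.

-72

Mn sits in group 7; removing 4 electrons leaves Mn⁴⁺ with 7 − 4 = 3 d electrons.
In an octahedral site d³ (HS) is t₂g³ eg⁰, giving CFSE(oct) = -1.2Δ_oct = -103 kJ/mol.
Tetrahedral e² t₂¹ gives -0.8Δₜ = -0.8 × (4/9) × 86 = -31 kJ/mol.
OSPE = CFSE(oct) − CFSE(tet) = -103 − (-31) = -72 kJ/mol.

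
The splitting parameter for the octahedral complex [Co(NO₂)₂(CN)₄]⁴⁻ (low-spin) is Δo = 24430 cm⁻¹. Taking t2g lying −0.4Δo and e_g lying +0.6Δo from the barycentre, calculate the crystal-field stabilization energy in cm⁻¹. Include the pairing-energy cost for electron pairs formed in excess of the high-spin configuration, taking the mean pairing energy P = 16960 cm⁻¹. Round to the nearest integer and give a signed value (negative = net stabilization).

Ligand charges: 2×(-1) from NO₂⁻ and 4×(-1) from CN⁻ sum to -6; with overall charge -4, Co is +2.
Co is in group 9, so Co²⁺ is d⁷ (9 − 2 = 7).
The d⁷ electrons fill as t2g^6 e_g^1.
The orbital stabilization is -1.8Δo = -1.8 × 24430 = -43974 cm⁻¹.
High-spin d⁷ would be t2g^5 e_g^2 with 2 pairs; low-spin has 3, so 1 excess pair costs +1P = +16960 cm⁻¹.
Net CFSE = -43974 + 16960 = -27014 cm⁻¹.

-27014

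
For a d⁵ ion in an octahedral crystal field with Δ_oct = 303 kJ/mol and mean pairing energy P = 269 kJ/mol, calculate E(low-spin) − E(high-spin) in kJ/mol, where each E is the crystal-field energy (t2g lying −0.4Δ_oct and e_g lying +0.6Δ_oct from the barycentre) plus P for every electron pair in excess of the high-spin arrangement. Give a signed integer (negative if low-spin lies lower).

In the high-spin limit (t2g^3 e_g^2) the orbital term is 0.0Δ_oct = 0 kJ/mol, with no excess pairing.
For low-spin the configuration is t2g^5 e_g^0: orbital energy -2.0 × 303 = -606 kJ/mol, and 2 additional pairs relative to high-spin add 538 kJ/mol, giving -68 kJ/mol.
E(LS) − E(HS) = -68 − (0) = -68 kJ/mol.

-68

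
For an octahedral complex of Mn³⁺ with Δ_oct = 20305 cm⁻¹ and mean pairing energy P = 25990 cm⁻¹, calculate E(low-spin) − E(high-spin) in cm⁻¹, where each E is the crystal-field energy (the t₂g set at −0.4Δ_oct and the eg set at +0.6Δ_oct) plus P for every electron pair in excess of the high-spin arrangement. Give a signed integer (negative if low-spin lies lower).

5685

Mn is in group 7, so Mn³⁺ is d⁴ (7 − 3 = 4).
In the high-spin limit (t₂g³ eg¹) the orbital term is -0.6Δ_oct = -12183 cm⁻¹, with no excess pairing.
For low-spin the configuration is t₂g⁴ eg⁰: orbital energy -1.6 × 20305 = -32488 cm⁻¹, and 1 additional pair relative to high-spin adds 25990 cm⁻¹, giving -6498 cm⁻¹.
E(LS) − E(HS) = -6498 − (-12183) = 5685 cm⁻¹.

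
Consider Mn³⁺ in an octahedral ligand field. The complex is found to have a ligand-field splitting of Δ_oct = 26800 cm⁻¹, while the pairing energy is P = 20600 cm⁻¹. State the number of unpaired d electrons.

Mn is in group 7, so Mn³⁺ is d⁴ (7 − 3 = 4).
Here Δ_oct > P (26800 > 20600), so the low-spin state is favoured.
That gives t₂g⁴ eg⁰.
Unpaired electrons: 2.

2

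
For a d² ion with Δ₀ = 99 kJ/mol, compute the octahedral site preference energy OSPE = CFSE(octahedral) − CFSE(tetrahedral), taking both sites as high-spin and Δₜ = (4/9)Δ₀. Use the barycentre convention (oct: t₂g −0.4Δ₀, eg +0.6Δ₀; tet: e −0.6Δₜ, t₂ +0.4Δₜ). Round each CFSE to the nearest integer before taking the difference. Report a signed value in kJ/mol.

-26

In an octahedral site d² (HS) is t₂g² eg⁰, giving CFSE(oct) = -0.8Δ₀ = -79 kJ/mol.
Tetrahedral e² t₂⁰ gives -1.2Δₜ = -1.2 × (4/9) × 99 = -53 kJ/mol.
Subtracting, OSPE = -79 − (-53) = -26 kJ/mol.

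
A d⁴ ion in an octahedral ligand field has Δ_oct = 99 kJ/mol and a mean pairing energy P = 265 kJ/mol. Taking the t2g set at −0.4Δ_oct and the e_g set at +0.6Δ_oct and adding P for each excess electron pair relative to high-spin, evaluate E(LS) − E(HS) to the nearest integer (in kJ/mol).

166

In the high-spin limit (t2g^3 e_g^1) the orbital term is -0.6Δ_oct = -59 kJ/mol, with no excess pairing.
Low-spin: t2g^4 e_g^0, orbital CFSE = -1.6Δ_oct = -158 kJ/mol; plus 1 excess pair × P = +265 kJ/mol; total 107 kJ/mol.
The difference is 107 − (-59) = 166 kJ/mol, so high-spin lies lower.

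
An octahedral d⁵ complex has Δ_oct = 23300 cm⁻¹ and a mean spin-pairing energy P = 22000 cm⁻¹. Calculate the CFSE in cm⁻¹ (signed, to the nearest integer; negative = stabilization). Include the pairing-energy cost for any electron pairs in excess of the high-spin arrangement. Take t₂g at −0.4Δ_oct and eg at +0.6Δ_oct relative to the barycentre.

Δ_oct > P, so pairing is preferred: the ground state is low-spin.
Filling d⁵ accordingly: t₂g⁵ eg⁰.
Orbital CFSE = -2.0Δ_oct = -2.0 × 23300 = -46600 cm⁻¹.
Excess pairs vs high-spin: 2 − 0 = 2; pairing cost = +44000 cm⁻¹.
Net CFSE = -46600 + 44000 = -2600 cm⁻¹.

-2600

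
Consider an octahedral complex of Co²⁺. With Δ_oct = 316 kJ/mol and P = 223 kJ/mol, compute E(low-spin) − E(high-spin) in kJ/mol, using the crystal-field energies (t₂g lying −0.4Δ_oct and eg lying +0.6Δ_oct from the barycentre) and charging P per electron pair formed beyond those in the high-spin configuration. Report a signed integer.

Co is in group 9, so Co²⁺ is d⁷ (9 − 2 = 7).
High-spin: t₂g⁵ eg², CFSE = -0.8Δ_oct = -253 kJ/mol.
Low-spin t₂g⁶ eg¹ gives -1.8Δ_oct = -569 kJ/mol, but forming 1 extra pair costs 1P = 223 kJ/mol, so E(LS) = -569 + 223 = -346 kJ/mol.
E(LS) − E(HS) = -346 − (-253) = -93 kJ/mol.

-93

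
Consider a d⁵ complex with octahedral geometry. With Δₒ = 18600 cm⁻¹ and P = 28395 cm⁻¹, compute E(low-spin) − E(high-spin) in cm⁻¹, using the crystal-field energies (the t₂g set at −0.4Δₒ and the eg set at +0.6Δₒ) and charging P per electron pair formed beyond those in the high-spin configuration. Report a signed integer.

In the high-spin limit (t₂g³ eg²) the orbital term is 0.0Δₒ = 0 cm⁻¹, with no excess pairing.
Low-spin: t₂g⁵ eg⁰, orbital CFSE = -2.0Δₒ = -37200 cm⁻¹; plus 2 excess pairs × P = +56790 cm⁻¹; total 19590 cm⁻¹.
The difference is 19590 − (0) = 19590 cm⁻¹, so high-spin lies lower.

19590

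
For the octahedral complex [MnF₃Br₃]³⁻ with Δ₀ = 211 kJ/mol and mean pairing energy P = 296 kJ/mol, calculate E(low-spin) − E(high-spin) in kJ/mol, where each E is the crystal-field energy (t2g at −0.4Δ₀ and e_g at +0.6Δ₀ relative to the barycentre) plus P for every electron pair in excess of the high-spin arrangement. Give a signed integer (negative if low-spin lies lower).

Ligand charges: 3×(-1) from F⁻ and 3×(-1) from Br⁻ sum to -6; with overall charge -3, Mn is +3.
Mn sits in group 7; removing 3 electrons leaves Mn³⁺ with 7 − 3 = 4 d electrons.
In the high-spin limit (t2g^3 e_g^1) the orbital term is -0.6Δ₀ = -127 kJ/mol, with no excess pairing.
For low-spin the configuration is t2g^4 e_g^0: orbital energy -1.6 × 211 = -338 kJ/mol, and 1 additional pair relative to high-spin adds 296 kJ/mol, giving -42 kJ/mol.
Thus E(LS) − E(HS) = 85 kJ/mol.

85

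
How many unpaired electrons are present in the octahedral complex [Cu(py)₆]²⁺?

py is neutral, so the +2 overall charge sits on Cu: oxidation state +2.
Cu²⁺: group 11, so d-count = 11 − 2 = 9.
Configuration: t₂g⁶ eg³, giving 1 unpaired electron.

1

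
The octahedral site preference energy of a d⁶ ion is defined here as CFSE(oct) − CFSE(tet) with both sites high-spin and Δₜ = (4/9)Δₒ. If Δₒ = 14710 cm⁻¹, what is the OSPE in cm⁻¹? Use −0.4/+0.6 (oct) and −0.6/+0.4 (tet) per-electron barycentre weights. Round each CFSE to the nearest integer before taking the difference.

Octahedral (high-spin): t2g^4 e_g^2, CFSE = 4(−0.4) + 2(+0.6) = -0.4Δₒ = -0.4 × 14710 = -5884 cm⁻¹.
In a tetrahedral site the filling is e^3 t2^3: CFSE(tet) = -0.6Δₜ = -0.6 × (4/9)(14710) = -3923 cm⁻¹.
OSPE = -5884 − (-3923) = -1961 cm⁻¹.

-1961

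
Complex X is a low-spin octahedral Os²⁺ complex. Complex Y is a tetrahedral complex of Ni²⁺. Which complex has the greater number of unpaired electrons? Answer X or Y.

Y

X: Os²⁺: group 8, so d-count = 8 − 2 = 6; t2g^6 e_g^0 → 0 unpaired.
Y: Ni²⁺: group 10, so d-count = 10 − 2 = 8; Tetrahedral splitting is small, so the complex is high-spin; e^4 t2^4 → 2 unpaired.
So Y has more unpaired electrons.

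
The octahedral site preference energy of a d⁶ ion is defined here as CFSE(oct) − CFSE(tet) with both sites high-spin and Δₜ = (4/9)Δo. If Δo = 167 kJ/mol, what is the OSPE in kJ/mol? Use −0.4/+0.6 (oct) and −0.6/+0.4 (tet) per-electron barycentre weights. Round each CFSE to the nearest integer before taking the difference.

Octahedral (high-spin): t2g^4 e_g^2, CFSE = 4(−0.4) + 2(+0.6) = -0.4Δo = -0.4 × 167 = -67 kJ/mol.
Tetrahedral e^3 t2^3 gives -0.6Δₜ = -0.6 × (4/9) × 167 = -45 kJ/mol.
OSPE = CFSE(oct) − CFSE(tet) = -67 − (-45) = -22 kJ/mol.

-22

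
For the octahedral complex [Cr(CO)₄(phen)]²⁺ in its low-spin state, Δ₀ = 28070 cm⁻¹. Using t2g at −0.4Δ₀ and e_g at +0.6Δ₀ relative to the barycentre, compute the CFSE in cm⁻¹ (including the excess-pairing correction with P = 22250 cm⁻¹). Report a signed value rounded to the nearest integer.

-22662

Ligand charges: 4×(+0) from CO and 1×(+0) from phen sum to +0; with overall charge +2, Cr is +2.
Cr sits in group 6; removing 2 electrons leaves Cr²⁺ with 6 − 2 = 4 d electrons.
Electron filling gives t2g^4 e_g^0.
The orbital stabilization is -1.6Δ₀ = -1.6 × 28070 = -44912 cm⁻¹.
High-spin d⁴ would be t2g^3 e_g^1 with 0 pairs; low-spin has 1, so 1 excess pair costs +1P = +22250 cm⁻¹.
Net CFSE = -44912 + 22250 = -22662 cm⁻¹.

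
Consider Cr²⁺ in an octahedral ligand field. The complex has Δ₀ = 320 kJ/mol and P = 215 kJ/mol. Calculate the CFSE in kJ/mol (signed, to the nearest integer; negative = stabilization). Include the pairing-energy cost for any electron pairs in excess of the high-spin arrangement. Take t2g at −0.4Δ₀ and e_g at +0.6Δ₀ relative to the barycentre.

Group 6 minus oxidation state +2 gives a d⁴ configuration for Cr²⁺.
Δ₀ > P, so pairing is preferred: the ground state is low-spin.
That gives t2g^4 e_g^0.
Orbital CFSE = -1.6Δ₀ = -1.6 × 320 = -512 kJ/mol.
Excess pairs vs high-spin: 1 − 0 = 1; pairing cost = +215 kJ/mol.
Net CFSE = -512 + 215 = -297 kJ/mol.

-297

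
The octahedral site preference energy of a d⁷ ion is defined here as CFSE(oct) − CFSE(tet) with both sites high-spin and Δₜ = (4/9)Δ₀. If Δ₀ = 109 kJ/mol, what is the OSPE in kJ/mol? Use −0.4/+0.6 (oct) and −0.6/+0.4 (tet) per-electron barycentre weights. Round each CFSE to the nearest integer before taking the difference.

-29

Octahedral high-spin t₂g⁵ eg²: CFSE = -0.8 × 109 = -87 kJ/mol.
Tetrahedral: e⁴ t₂³, CFSE = 4(−0.6) + 3(+0.4) = -1.2Δₜ = -1.2 × (4/9) × 109 = -58 kJ/mol.
Subtracting, OSPE = -87 − (-58) = -29 kJ/mol.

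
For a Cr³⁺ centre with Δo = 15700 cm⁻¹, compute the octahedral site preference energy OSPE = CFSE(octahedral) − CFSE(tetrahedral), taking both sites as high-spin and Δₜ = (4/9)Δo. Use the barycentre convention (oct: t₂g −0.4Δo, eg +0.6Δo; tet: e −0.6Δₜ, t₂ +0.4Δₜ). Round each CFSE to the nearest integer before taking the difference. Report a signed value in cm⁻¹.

-13258

Cr is in group 6, so Cr³⁺ is d³ (6 − 3 = 3).
Octahedral (high-spin): t2g^3 e_g^0, CFSE = 3(−0.4) + 0(+0.6) = -1.2Δo = -1.2 × 15700 = -18840 cm⁻¹.
In a tetrahedral site the filling is e^2 t2^1: CFSE(tet) = -0.8Δₜ = -0.8 × (4/9)(15700) = -5582 cm⁻¹.
OSPE = -18840 − (-5582) = -13258 cm⁻¹.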